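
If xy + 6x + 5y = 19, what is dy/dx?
Apply d/dx to both sides, remembering that y depends on x. Each occurrence of y therefore brings in a y' = dy/dx via the chain rule.

With F(x, y) equal to the left-hand side minus the right, differentiate F term by term:
  d/dx[xy] = x·y' + y
  d/dx[6x] = 6
  d/dx[5y] = 5·y'
  d/dx[-19] = 0
Adding these up, d/dx[F] = 0 becomes
  (y + 6) + (x + 5)·y' = 0,
so isolating y',
  dy/dx = -(y + 6)/(x + 5) = (-y - 6)/(x + 5)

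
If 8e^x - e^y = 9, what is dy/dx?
Differentiate both sides with respect to x, treating y as y(x). By the chain rule, any term containing y contributes a factor of y' = dy/dx when we differentiate it.

Move every term to one side and write the relation as F(x, y) = 0. Term by term,
  d/dx[8e^(x)] = 8e^(x)
  d/dx[-e^(y)] = -y'·e^(y)
  d/dx[-9] = 0

The pieces without y' make up ∂F/∂x and the coefficient of y' is ∂F/∂y:
  ∂F/∂x = 8e^(x),
  ∂F/∂y = -e^(y).

Since d/dx[F] = ∂F/∂x + (∂F/∂y)·y' = 0, solve for y':
  (∂F/∂y)·y' = -∂F/∂x
  dy/dx = -(∂F/∂x)/(∂F/∂y) = -(8e^(x))/(-e^(y)) = 8e^(x - y)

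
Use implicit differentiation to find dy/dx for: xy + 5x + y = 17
Differentiate the relation implicitly: treat y = y(x) and apply the chain rule, so every y-derivative picks up a y' = dy/dx factor.

With everything moved to the left-hand side, differentiate term by term:
  d/dx[xy] = x·y' + y
  d/dx[5x] = 5
  d/dx[y] = y'
  d/dx[-17] = 0

Separating the contributions that come from x directly and those that come through y:
  without y':      y + 5
  multiplying y':  x + 1

so (y + 5) + (x + 1)·y' = 0, and therefore
  dy/dx = -(y + 5)/(x + 1) = (-y - 5)/(x + 1)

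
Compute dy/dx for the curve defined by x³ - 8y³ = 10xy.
Differentiate both sides with respect to x, treating y as y(x). By the chain rule, any term containing y contributes a factor of y' = dy/dx when we differentiate it.

Move every term to one side and write the relation as F(x, y) = 0. Term by term,
  d/dx[x^3] = 3x^2
  d/dx[-10xy] = -10x·y' - 10y
  d/dx[-8y^3] = -24y^2·y'

The pieces without y' make up ∂F/∂x and the coefficient of y' is ∂F/∂y:
  ∂F/∂x = 3x^2 - 10y,
  ∂F/∂y = -10x - 24y^2.

Since d/dx[F] = ∂F/∂x + (∂F/∂y)·y' = 0, solve for y':
  (∂F/∂y)·y' = -∂F/∂x
  dy/dx = -(∂F/∂x)/(∂F/∂y) = -(3x^2 - 10y)/(-10x - 24y^2) = (3x^2 - 10y)/(2(5x + 12y^2))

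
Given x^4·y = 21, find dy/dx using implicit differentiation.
Apply d/dx to both sides, remembering that y depends on x. Each occurrence of y therefore brings in a y' = dy/dx via the chain rule.

With F(x, y) equal to the left-hand side minus the right, differentiate F term by term:
  d/dx[x^4y] = x^4·y' + 4x^3y
  d/dx[-21] = 0
Adding these up, d/dx[F] = 0 becomes
  (4x^3y) + (x^4)·y' = 0,
so isolating y',
  dy/dx = -(4x^3y)/(x^4) = -4y/x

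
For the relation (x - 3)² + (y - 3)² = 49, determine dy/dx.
Apply d/dx to both sides, remembering that y depends on x. Each occurrence of y therefore brings in a y' = dy/dx via the chain rule.

With F(x, y) equal to the left-hand side minus the right, differentiate F term by term:
  d/dx[(x - 3)^2] = 2x - 6
  d/dx[(y - 3)^2] = 2·y'(y - 3)
  d/dx[-49] = 0
Adding these up, d/dx[F] = 0 becomes
  (2x - 6) + (2y - 6)·y' = 0,
so isolating y',
  dy/dx = -(2x - 6)/(2y - 6) = (3 - x)/(y - 3)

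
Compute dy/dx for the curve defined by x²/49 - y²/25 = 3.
Apply d/dx to both sides, remembering that y depends on x. Each occurrence of y therefore brings in a y' = dy/dx via the chain rule.

With F(x, y) equal to the left-hand side minus the right, differentiate F term by term:
  d/dx[x^2/49] = 2x/49
  d/dx[-y^2/25] = -2y·y'/25
  d/dx[-3] = 0
Adding these up, d/dx[F] = 0 becomes
  (2x/49) + (-2y/25)·y' = 0,
so isolating y',
  dy/dx = -(2x/49)/(-2y/25) = 25x/(49y)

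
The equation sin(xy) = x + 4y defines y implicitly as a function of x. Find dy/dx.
Differentiate the relation implicitly: treat y = y(x) and apply the chain rule, so every y-derivative picks up a y' = dy/dx factor.

With everything moved to the left-hand side, differentiate term by term:
  d/dx[-x] = -1
  d/dx[-4y] = -4·y'
  d/dx[sin(xy)] = (x·y' + y)·cos(xy)

Separating the contributions that come from x directly and those that come through y:
  without y':      y·cos(xy) - 1
  multiplying y':  x·cos(xy) - 4

so (y·cos(xy) - 1) + (x·cos(xy) - 4)·y' = 0, and therefore
  dy/dx = -(y·cos(xy) - 1)/(x·cos(xy) - 4) = (-y·cos(xy) + 1)/(x·cos(xy) - 4)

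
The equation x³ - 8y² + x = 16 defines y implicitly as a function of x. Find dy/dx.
Apply d/dx to both sides, remembering that y depends on x. Each occurrence of y therefore brings in a y' = dy/dx via the chain rule.

With F(x, y) equal to the left-hand side minus the right, differentiate F term by term:
  d/dx[x^3] = 3x^2
  d/dx[x] = 1
  d/dx[-8y^2] = -16y·y'
  d/dx[-16] = 0
Adding these up, d/dx[F] = 0 becomes
  (3x^2 + 1) + (-16y)·y' = 0,
so isolating y',
  dy/dx = -(3x^2 + 1)/(-16y) = (3x^2 + 1)/(16y)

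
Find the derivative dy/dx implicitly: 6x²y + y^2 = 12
Differentiate both sides with respect to x, treating y as y(x). By the chain rule, any term containing y contributes a factor of y' = dy/dx when we differentiate it.

Move every term to one side and write the relation as F(x, y) = 0. Term by term,
  d/dx[6x^2y] = 6x^2·y' + 12xy
  d/dx[y^2] = 2y·y'
  d/dx[-12] = 0

The pieces without y' make up ∂F/∂x and the coefficient of y' is ∂F/∂y:
  ∂F/∂x = 12xy,
  ∂F/∂y = 6x^2 + 2y.

Since d/dx[F] = ∂F/∂x + (∂F/∂y)·y' = 0, solve for y':
  (∂F/∂y)·y' = -∂F/∂x
  dy/dx = -(∂F/∂x)/(∂F/∂y) = -(12xy)/(6x^2 + 2y) = -6xy/(3x^2 + y)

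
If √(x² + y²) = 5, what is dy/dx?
Take d/dx of both sides. Since y is implicitly a function of x, the chain rule attaches a y' = dy/dx factor whenever we differentiate through y.

Set F(x, y) = (left side) − (right side), so the curve is F = 0. Differentiating each term of F:
  d/dx[√(x^2 + y^2)] = (x + y·y')/√(x^2 + y^2)
  d/dx[-5] = 0

Collecting, the y'-free part is the partial derivative in x and the y' coefficient is the partial derivative in y:
  ∂F/∂x = x/√(x^2 + y^2)
  ∂F/∂y = y/√(x^2 + y^2)

so d/dx[F(x, y(x))] = ∂F/∂x + (∂F/∂y)·y' = 0. Rearranging,
  dy/dx = -(∂F/∂x)/(∂F/∂y) = -(x/√(x^2 + y^2))/(y/√(x^2 + y^2)) = -x/y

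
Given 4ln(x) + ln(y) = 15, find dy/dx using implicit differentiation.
Differentiate the relation implicitly: treat y = y(x) and apply the chain rule, so every y-derivative picks up a y' = dy/dx factor.

With everything moved to the left-hand side, differentiate term by term:
  d/dx[4ln(x)] = 4/x
  d/dx[ln(y)] = y'/y
  d/dx[-15] = 0

Separating the contributions that come from x directly and those that come through y:
  without y':      4/x
  multiplying y':  1/y

so (4/x) + (1/y)·y' = 0, and therefore
  dy/dx = -(4/x)/(1/y) = -4y/x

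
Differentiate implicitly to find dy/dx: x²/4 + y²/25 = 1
Apply d/dx to both sides, remembering that y depends on x. Each occurrence of y therefore brings in a y' = dy/dx via the chain rule.

With F(x, y) equal to the left-hand side minus the right, differentiate F term by term:
  d/dx[x^2/4] = x/2
  d/dx[y^2/25] = 2y·y'/25
  d/dx[-1] = 0
Adding these up, d/dx[F] = 0 becomes
  (x/2) + (2y/25)·y' = 0,
so isolating y',
  dy/dx = -(x/2)/(2y/25) = -25x/(4y)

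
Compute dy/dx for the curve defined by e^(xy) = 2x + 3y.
Take d/dx of both sides. Since y is implicitly a function of x, the chain rule attaches a y' = dy/dx factor whenever we differentiate through y.

Set F(x, y) = (left side) − (right side), so the curve is F = 0. Differentiating each term of F:
  d/dx[-2x] = -2
  d/dx[-3y] = -3·y'
  d/dx[e^(xy)] = (x·y' + y)·e^(xy)

Collecting, the y'-free part is the partial derivative in x and the y' coefficient is the partial derivative in y:
  ∂F/∂x = y·e^(xy) - 2
  ∂F/∂y = x·e^(xy) - 3

so d/dx[F(x, y(x))] = ∂F/∂x + (∂F/∂y)·y' = 0. Rearranging,
  dy/dx = -(∂F/∂x)/(∂F/∂y) = -(y·e^(xy) - 2)/(x·e^(xy) - 3) = (-y·e^(xy) + 2)/(x·e^(xy) - 3)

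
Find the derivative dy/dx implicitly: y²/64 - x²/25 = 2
Apply d/dx to both sides, remembering that y depends on x. Each occurrence of y therefore brings in a y' = dy/dx via the chain rule.

With F(x, y) equal to the left-hand side minus the right, differentiate F term by term:
  d/dx[-x^2/25] = -2x/25
  d/dx[y^2/64] = y·y'/32
  d/dx[-2] = 0
Adding these up, d/dx[F] = 0 becomes
  (-2x/25) + (y/32)·y' = 0,
so isolating y',
  dy/dx = -(-2x/25)/(y/32) = 64x/(25y)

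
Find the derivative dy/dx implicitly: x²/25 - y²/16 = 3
Differentiate both sides with respect to x, treating y as y(x). By the chain rule, any term containing y contributes a factor of y' = dy/dx when we differentiate it.

Move every term to one side and write the relation as F(x, y) = 0. Term by term,
  d/dx[x^2/25] = 2x/25
  d/dx[-y^2/16] = -y·y'/8
  d/dx[-3] = 0

The pieces without y' make up ∂F/∂x and the coefficient of y' is ∂F/∂y:
  ∂F/∂x = 2x/25,
  ∂F/∂y = -y/8.

Since d/dx[F] = ∂F/∂x + (∂F/∂y)·y' = 0, solve for y':
  (∂F/∂y)·y' = -∂F/∂x
  dy/dx = -(∂F/∂x)/(∂F/∂y) = -(2x/25)/(-y/8) = 16x/(25y)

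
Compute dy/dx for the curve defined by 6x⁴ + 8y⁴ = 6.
Differentiate both sides with respect to x, treating y as y(x). By the chain rule, any term containing y contributes a factor of y' = dy/dx when we differentiate it.

Move every term to one side and write the relation as F(x, y) = 0. Term by term,
  d/dx[6x^4] = 24x^3
  d/dx[8y^4] = 32y^3·y'
  d/dx[-6] = 0

The pieces without y' make up ∂F/∂x and the coefficient of y' is ∂F/∂y:
  ∂F/∂x = 24x^3,
  ∂F/∂y = 32y^3.

Since d/dx[F] = ∂F/∂x + (∂F/∂y)·y' = 0, solve for y':
  (∂F/∂y)·y' = -∂F/∂x
  dy/dx = -(∂F/∂x)/(∂F/∂y) = -(24x^3)/(32y^3) = -3x^3/(4y^3)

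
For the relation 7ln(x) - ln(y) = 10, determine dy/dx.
Take d/dx of both sides. Since y is implicitly a function of x, the chain rule attaches a y' = dy/dx factor whenever we differentiate through y.

Set F(x, y) = (left side) − (right side), so the curve is F = 0. Differentiating each term of F:
  d/dx[7ln(x)] = 7/x
  d/dx[-ln(y)] = -y'/y
  d/dx[-10] = 0

Collecting, the y'-free part is the partial derivative in x and the y' coefficient is the partial derivative in y:
  ∂F/∂x = 7/x
  ∂F/∂y = -1/y

so d/dx[F(x, y(x))] = ∂F/∂x + (∂F/∂y)·y' = 0. Rearranging,
  dy/dx = -(∂F/∂x)/(∂F/∂y) = -(7/x)/(-1/y) = 7y/x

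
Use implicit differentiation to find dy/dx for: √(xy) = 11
Differentiate the relation implicitly: treat y = y(x) and apply the chain rule, so every y-derivative picks up a y' = dy/dx factor.

With everything moved to the left-hand side, differentiate term by term:
  d/dx[√(xy)] = √(xy)(x·y'/2 + y/2)/(xy)
  d/dx[-11] = 0

Separating the contributions that come from x directly and those that come through y:
  without y':      √(xy)/(2x)
  multiplying y':  √(xy)/(2y)

so (√(xy)/(2x)) + (√(xy)/(2y))·y' = 0, and therefore
  dy/dx = -(√(xy)/(2x))/(√(xy)/(2y)) = -y/x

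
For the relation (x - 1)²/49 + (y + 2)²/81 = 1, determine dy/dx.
Take d/dx of both sides. Since y is implicitly a function of x, the chain rule attaches a y' = dy/dx factor whenever we differentiate through y.

Set F(x, y) = (left side) − (right side), so the curve is F = 0. Differentiating each term of F:
  d/dx[(x - 1)^2/49] = 2x/49 - 2/49
  d/dx[(y + 2)^2/81] = 2·y'(y + 2)/81
  d/dx[-1] = 0

Collecting, the y'-free part is the partial derivative in x and the y' coefficient is the partial derivative in y:
  ∂F/∂x = 2x/49 - 2/49
  ∂F/∂y = 2y/81 + 4/81

so d/dx[F(x, y(x))] = ∂F/∂x + (∂F/∂y)·y' = 0. Rearranging,
  dy/dx = -(∂F/∂x)/(∂F/∂y) = -(2x/49 - 2/49)/(2y/81 + 4/81)
        = -(2(x - 1)/49)/(2(y + 2)/81) = 81(1 - x)/(49(y + 2))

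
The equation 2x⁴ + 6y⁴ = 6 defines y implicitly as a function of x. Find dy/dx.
Differentiate the relation implicitly: treat y = y(x) and apply the chain rule, so every y-derivative picks up a y' = dy/dx factor.

With everything moved to the left-hand side, differentiate term by term:
  d/dx[2x^4] = 8x^3
  d/dx[6y^4] = 24y^3·y'
  d/dx[-6] = 0

Separating the contributions that come from x directly and those that come through y:
  without y':      8x^3
  multiplying y':  24y^3

so (8x^3) + (24y^3)·y' = 0, and therefore
  dy/dx = -(8x^3)/(24y^3) = -x^3/(3y^3)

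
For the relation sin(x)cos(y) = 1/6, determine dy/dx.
Differentiate the relation implicitly: treat y = y(x) and apply the chain rule, so every y-derivative picks up a y' = dy/dx factor.

With everything moved to the left-hand side, differentiate term by term:
  d/dx[sin(x)·cos(y)] = -y'·sin(x)·sin(y) + cos(x)·cos(y)
  d/dx[-1/6] = 0

Separating the contributions that come from x directly and those that come through y:
  without y':      cos(x)·cos(y)
  multiplying y':  -sin(x)·sin(y)

so (cos(x)·cos(y)) + (-sin(x)·sin(y))·y' = 0, and therefore
  dy/dx = -(cos(x)·cos(y))/(-sin(x)·sin(y)) = 1/(tan(x)·tan(y))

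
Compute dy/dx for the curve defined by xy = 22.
Differentiate the relation implicitly: treat y = y(x) and apply the chain rule, so every y-derivative picks up a y' = dy/dx factor.

With everything moved to the left-hand side, differentiate term by term:
  d/dx[xy] = x·y' + y
  d/dx[-22] = 0

Separating the contributions that come from x directly and those that come through y:
  without y':      y
  multiplying y':  x

so (y) + (x)·y' = 0, and therefore
  dy/dx = -(y)/(x) = -y/x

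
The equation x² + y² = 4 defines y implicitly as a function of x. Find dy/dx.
Take d/dx of both sides. Since y is implicitly a function of x, the chain rule attaches a y' = dy/dx factor whenever we differentiate through y.

Set F(x, y) = (left side) − (right side), so the curve is F = 0. Differentiating each term of F:
  d/dx[x^2] = 2x
  d/dx[y^2] = 2y·y'
  d/dx[-4] = 0

Collecting, the y'-free part is the partial derivative in x and the y' coefficient is the partial derivative in y:
  ∂F/∂x = 2x
  ∂F/∂y = 2y

so d/dx[F(x, y(x))] = ∂F/∂x + (∂F/∂y)·y' = 0. Rearranging,
  dy/dx = -(∂F/∂x)/(∂F/∂y) = -(2x)/(2y) = -x/y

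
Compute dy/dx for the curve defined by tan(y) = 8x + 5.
Take d/dx of both sides. Since y is implicitly a function of x, the chain rule attaches a y' = dy/dx factor whenever we differentiate through y.

Set F(x, y) = (left side) − (right side), so the curve is F = 0. Differentiating each term of F:
  d/dx[-8x] = -8
  d/dx[tan(y)] = y'(tan(y)^2 + 1)
  d/dx[-5] = 0

Collecting, the y'-free part is the partial derivative in x and the y' coefficient is the partial derivative in y:
  ∂F/∂x = -8
  ∂F/∂y = tan(y)^2 + 1

so d/dx[F(x, y(x))] = ∂F/∂x + (∂F/∂y)·y' = 0. Rearranging,
  dy/dx = -(∂F/∂x)/(∂F/∂y) = -(-8)/(tan(y)^2 + 1) = 8cos(y)^2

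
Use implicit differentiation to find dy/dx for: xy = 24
Apply d/dx to both sides, remembering that y depends on x. Each occurrence of y therefore brings in a y' = dy/dx via the chain rule.

With F(x, y) equal to the left-hand side minus the right, differentiate F term by term:
  d/dx[xy] = x·y' + y
  d/dx[-24] = 0
Adding these up, d/dx[F] = 0 becomes
  (y) + (x)·y' = 0,
so isolating y',
  dy/dx = -(y)/(x) = -y/x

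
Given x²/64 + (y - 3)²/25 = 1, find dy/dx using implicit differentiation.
Apply d/dx to both sides, remembering that y depends on x. Each occurrence of y therefore brings in a y' = dy/dx via the chain rule.

With F(x, y) equal to the left-hand side minus the right, differentiate F term by term:
  d/dx[x^2/64] = x/32
  d/dx[(y - 3)^2/25] = 2·y'(y - 3)/25
  d/dx[-1] = 0
Adding these up, d/dx[F] = 0 becomes
  (x/32) + (2y/25 - 6/25)·y' = 0,
so isolating y',
  dy/dx = -(x/32)/(2y/25 - 6/25)
        = -(x/32)/(2(y - 3)/25) = -25x/(64y - 192)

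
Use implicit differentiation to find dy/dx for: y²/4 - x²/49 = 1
Differentiate both sides with respect to x, treating y as y(x). By the chain rule, any term containing y contributes a factor of y' = dy/dx when we differentiate it.

Move every term to one side and write the relation as F(x, y) = 0. Term by term,
  d/dx[-x^2/49] = -2x/49
  d/dx[y^2/4] = y·y'/2
  d/dx[-1] = 0

The pieces without y' make up ∂F/∂x and the coefficient of y' is ∂F/∂y:
  ∂F/∂x = -2x/49,
  ∂F/∂y = y/2.

Since d/dx[F] = ∂F/∂x + (∂F/∂y)·y' = 0, solve for y':
  (∂F/∂y)·y' = -∂F/∂x
  dy/dx = -(∂F/∂x)/(∂F/∂y) = -(-2x/49)/(y/2) = 4x/(49y)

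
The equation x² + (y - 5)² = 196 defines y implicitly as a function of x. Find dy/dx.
Take d/dx of both sides. Since y is implicitly a function of x, the chain rule attaches a y' = dy/dx factor whenever we differentiate through y.

Set F(x, y) = (left side) − (right side), so the curve is F = 0. Differentiating each term of F:
  d/dx[x^2] = 2x
  d/dx[(y - 5)^2] = 2·y'(y - 5)
  d/dx[-196] = 0

Collecting, the y'-free part is the partial derivative in x and the y' coefficient is the partial derivative in y:
  ∂F/∂x = 2x
  ∂F/∂y = 2y - 10

so d/dx[F(x, y(x))] = ∂F/∂x + (∂F/∂y)·y' = 0. Rearranging,
  dy/dx = -(∂F/∂x)/(∂F/∂y) = -(2x)/(2y - 10) = -x/(y - 5)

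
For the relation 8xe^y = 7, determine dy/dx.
Take d/dx of both sides. Since y is implicitly a function of x, the chain rule attaches a y' = dy/dx factor whenever we differentiate through y.

Set F(x, y) = (left side) − (right side), so the curve is F = 0. Differentiating each term of F:
  d/dx[8x·e^(y)] = 8x·y'·e^(y) + 8e^(y)
  d/dx[-7] = 0

Collecting, the y'-free part is the partial derivative in x and the y' coefficient is the partial derivative in y:
  ∂F/∂x = 8e^(y)
  ∂F/∂y = 8x·e^(y)

so d/dx[F(x, y(x))] = ∂F/∂x + (∂F/∂y)·y' = 0. Rearranging,
  dy/dx = -(∂F/∂x)/(∂F/∂y) = -(8e^(y))/(8x·e^(y)) = -1/x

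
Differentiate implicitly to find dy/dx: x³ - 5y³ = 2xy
Take d/dx of both sides. Since y is implicitly a function of x, the chain rule attaches a y' = dy/dx factor whenever we differentiate through y.

Set F(x, y) = (left side) − (right side), so the curve is F = 0. Differentiating each term of F:
  d/dx[x^3] = 3x^2
  d/dx[-2xy] = -2x·y' - 2y
  d/dx[-5y^3] = -15y^2·y'

Collecting, the y'-free part is the partial derivative in x and the y' coefficient is the partial derivative in y:
  ∂F/∂x = 3x^2 - 2y
  ∂F/∂y = -2x - 15y^2

so d/dx[F(x, y(x))] = ∂F/∂x + (∂F/∂y)·y' = 0. Rearranging,
  dy/dx = -(∂F/∂x)/(∂F/∂y) = -(3x^2 - 2y)/(-2x - 15y^2) = (3x^2 - 2y)/(2x + 15y^2)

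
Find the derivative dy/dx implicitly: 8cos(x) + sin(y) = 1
Differentiate the relation implicitly: treat y = y(x) and apply the chain rule, so every y-derivative picks up a y' = dy/dx factor.

With everything moved to the left-hand side, differentiate term by term:
  d/dx[sin(y)] = y'·cos(y)
  d/dx[8cos(x)] = -8sin(x)
  d/dx[-1] = 0

Separating the contributions that come from x directly and those that come through y:
  without y':      -8sin(x)
  multiplying y':  cos(y)

so (-8sin(x)) + (cos(y))·y' = 0, and therefore
  dy/dx = -(-8sin(x))/(cos(y)) = 8sin(x)/cos(y)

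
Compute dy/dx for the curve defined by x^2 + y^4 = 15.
Take d/dx of both sides. Since y is implicitly a function of x, the chain rule attaches a y' = dy/dx factor whenever we differentiate through y.

Set F(x, y) = (left side) − (right side), so the curve is F = 0. Differentiating each term of F:
  d/dx[x^2] = 2x
  d/dx[y^4] = 4y^3·y'
  d/dx[-15] = 0

Collecting, the y'-free part is the partial derivative in x and the y' coefficient is the partial derivative in y:
  ∂F/∂x = 2x
  ∂F/∂y = 4y^3

so d/dx[F(x, y(x))] = ∂F/∂x + (∂F/∂y)·y' = 0. Rearranging,
  dy/dx = -(∂F/∂x)/(∂F/∂y) = -(2x)/(4y^3) = -x/(2y^3)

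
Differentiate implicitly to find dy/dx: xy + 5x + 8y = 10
Differentiate the relation implicitly: treat y = y(x) and apply the chain rule, so every y-derivative picks up a y' = dy/dx factor.

With everything moved to the left-hand side, differentiate term by term:
  d/dx[xy] = x·y' + y
  d/dx[5x] = 5
  d/dx[8y] = 8·y'
  d/dx[-10] = 0

Separating the contributions that come from x directly and those that come through y:
  without y':      y + 5
  multiplying y':  x + 8

so (y + 5) + (x + 8)·y' = 0, and therefore
  dy/dx = -(y + 5)/(x + 8) = (-y - 5)/(x + 8)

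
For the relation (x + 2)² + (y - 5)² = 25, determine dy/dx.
Differentiate the relation implicitly: treat y = y(x) and apply the chain rule, so every y-derivative picks up a y' = dy/dx factor.

With everything moved to the left-hand side, differentiate term by term:
  d/dx[(x + 2)^2] = 2x + 4
  d/dx[(y - 5)^2] = 2·y'(y - 5)
  d/dx[-25] = 0

Separating the contributions that come from x directly and those that come through y:
  without y':      2x + 4
  multiplying y':  2y - 10

so (2x + 4) + (2y - 10)·y' = 0, and therefore
  dy/dx = -(2x + 4)/(2y - 10) = (-x - 2)/(y - 5)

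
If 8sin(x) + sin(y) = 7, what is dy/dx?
Apply d/dx to both sides, remembering that y depends on x. Each occurrence of y therefore brings in a y' = dy/dx via the chain rule.

With F(x, y) equal to the left-hand side minus the right, differentiate F term by term:
  d/dx[8sin(x)] = 8cos(x)
  d/dx[sin(y)] = y'·cos(y)
  d/dx[-7] = 0
Adding these up, d/dx[F] = 0 becomes
  (8cos(x)) + (cos(y))·y' = 0,
so isolating y',
  dy/dx = -(8cos(x))/(cos(y)) = -8cos(x)/cos(y)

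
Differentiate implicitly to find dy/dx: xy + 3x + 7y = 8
Take d/dx of both sides. Since y is implicitly a function of x, the chain rule attaches a y' = dy/dx factor whenever we differentiate through y.

Set F(x, y) = (left side) − (right side), so the curve is F = 0. Differentiating each term of F:
  d/dx[xy] = x·y' + y
  d/dx[3x] = 3
  d/dx[7y] = 7·y'
  d/dx[-8] = 0

Collecting, the y'-free part is the partial derivative in x and the y' coefficient is the partial derivative in y:
  ∂F/∂x = y + 3
  ∂F/∂y = x + 7

so d/dx[F(x, y(x))] = ∂F/∂x + (∂F/∂y)·y' = 0. Rearranging,
  dy/dx = -(∂F/∂x)/(∂F/∂y) = -(y + 3)/(x + 7) = (-y - 3)/(x + 7)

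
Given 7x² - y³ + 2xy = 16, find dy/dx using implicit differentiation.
Differentiate both sides with respect to x, treating y as y(x). By the chain rule, any term containing y contributes a factor of y' = dy/dx when we differentiate it.

Move every term to one side and write the relation as F(x, y) = 0. Term by term,
  d/dx[7x^2] = 14x
  d/dx[2xy] = 2x·y' + 2y
  d/dx[-y^3] = -3y^2·y'
  d/dx[-16] = 0

The pieces without y' make up ∂F/∂x and the coefficient of y' is ∂F/∂y:
  ∂F/∂x = 14x + 2y,
  ∂F/∂y = 2x - 3y^2.

Since d/dx[F] = ∂F/∂x + (∂F/∂y)·y' = 0, solve for y':
  (∂F/∂y)·y' = -∂F/∂x
  dy/dx = -(∂F/∂x)/(∂F/∂y) = -(14x + 2y)/(2x - 3y^2) = 2(-7x - y)/(2x - 3y^2)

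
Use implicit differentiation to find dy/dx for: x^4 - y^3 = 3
Apply d/dx to both sides, remembering that y depends on x. Each occurrence of y therefore brings in a y' = dy/dx via the chain rule.

With F(x, y) equal to the left-hand side minus the right, differentiate F term by term:
  d/dx[x^4] = 4x^3
  d/dx[-y^3] = -3y^2·y'
  d/dx[-3] = 0
Adding these up, d/dx[F] = 0 becomes
  (4x^3) + (-3y^2)·y' = 0,
so isolating y',
  dy/dx = -(4x^3)/(-3y^2) = 4x^3/(3y^2)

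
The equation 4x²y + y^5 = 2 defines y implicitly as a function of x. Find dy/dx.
Take d/dx of both sides. Since y is implicitly a function of x, the chain rule attaches a y' = dy/dx factor whenever we differentiate through y.

Set F(x, y) = (left side) − (right side), so the curve is F = 0. Differentiating each term of F:
  d/dx[4x^2y] = 4x^2·y' + 8xy
  d/dx[y^5] = 5y^4·y'
  d/dx[-2] = 0

Collecting, the y'-free part is the partial derivative in x and the y' coefficient is the partial derivative in y:
  ∂F/∂x = 8xy
  ∂F/∂y = 4x^2 + 5y^4

so d/dx[F(x, y(x))] = ∂F/∂x + (∂F/∂y)·y' = 0. Rearranging,
  dy/dx = -(∂F/∂x)/(∂F/∂y) = -(8xy)/(4x^2 + 5y^4) = -8xy/(4x^2 + 5y^4)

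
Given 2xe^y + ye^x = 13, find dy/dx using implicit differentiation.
Differentiate both sides with respect to x, treating y as y(x). By the chain rule, any term containing y contributes a factor of y' = dy/dx when we differentiate it.

Move every term to one side and write the relation as F(x, y) = 0. Term by term,
  d/dx[2x·e^(y)] = 2x·y'·e^(y) + 2e^(y)
  d/dx[y·e^(x)] = y·e^(x) + y'·e^(x)
  d/dx[-13] = 0

The pieces without y' make up ∂F/∂x and the coefficient of y' is ∂F/∂y:
  ∂F/∂x = y·e^(x) + 2e^(y),
  ∂F/∂y = 2x·e^(y) + e^(x).

Since d/dx[F] = ∂F/∂x + (∂F/∂y)·y' = 0, solve for y':
  (∂F/∂y)·y' = -∂F/∂x
  dy/dx = -(∂F/∂x)/(∂F/∂y) = -(y·e^(x) + 2e^(y))/(2x·e^(y) + e^(x)) = (-y·e^(x) - 2e^(y))/(2x·e^(y) + e^(x))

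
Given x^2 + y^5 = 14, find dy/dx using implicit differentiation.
Apply d/dx to both sides, remembering that y depends on x. Each occurrence of y therefore brings in a y' = dy/dx via the chain rule.

With F(x, y) equal to the left-hand side minus the right, differentiate F term by term:
  d/dx[x^2] = 2x
  d/dx[y^5] = 5y^4·y'
  d/dx[-14] = 0
Adding these up, d/dx[F] = 0 becomes
  (2x) + (5y^4)·y' = 0,
so isolating y',
  dy/dx = -(2x)/(5y^4) = -2x/(5y^4)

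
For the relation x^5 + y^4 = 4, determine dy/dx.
Apply d/dx to both sides, remembering that y depends on x. Each occurrence of y therefore brings in a y' = dy/dx via the chain rule.

With F(x, y) equal to the left-hand side minus the right, differentiate F term by term:
  d/dx[x^5] = 5x^4
  d/dx[y^4] = 4y^3·y'
  d/dx[-4] = 0
Adding these up, d/dx[F] = 0 becomes
  (5x^4) + (4y^3)·y' = 0,
so isolating y',
  dy/dx = -(5x^4)/(4y^3) = -5x^4/(4y^3)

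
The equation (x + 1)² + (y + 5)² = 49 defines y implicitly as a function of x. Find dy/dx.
Differentiate both sides with respect to x, treating y as y(x). By the chain rule, any term containing y contributes a factor of y' = dy/dx when we differentiate it.

Move every term to one side and write the relation as F(x, y) = 0. Term by term,
  d/dx[(x + 1)^2] = 2x + 2
  d/dx[(y + 5)^2] = 2·y'(y + 5)
  d/dx[-49] = 0

The pieces without y' make up ∂F/∂x and the coefficient of y' is ∂F/∂y:
  ∂F/∂x = 2x + 2,
  ∂F/∂y = 2y + 10.

Since d/dx[F] = ∂F/∂x + (∂F/∂y)·y' = 0, solve for y':
  (∂F/∂y)·y' = -∂F/∂x
  dy/dx = -(∂F/∂x)/(∂F/∂y) = -(2x + 2)/(2y + 10) = (-x - 1)/(y + 5)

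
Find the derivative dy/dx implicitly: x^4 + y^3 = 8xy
Differentiate the relation implicitly: treat y = y(x) and apply the chain rule, so every y-derivative picks up a y' = dy/dx factor.

With everything moved to the left-hand side, differentiate term by term:
  d/dx[x^4] = 4x^3
  d/dx[-8xy] = -8x·y' - 8y
  d/dx[y^3] = 3y^2·y'

Separating the contributions that come from x directly and those that come through y:
  without y':      4x^3 - 8y
  multiplying y':  -8x + 3y^2

so (4x^3 - 8y) + (-8x + 3y^2)·y' = 0, and therefore
  dy/dx = -(4x^3 - 8y)/(-8x + 3y^2) = 4(x^3 - 2y)/(8x - 3y^2)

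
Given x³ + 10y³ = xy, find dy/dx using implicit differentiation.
Differentiate the relation implicitly: treat y = y(x) and apply the chain rule, so every y-derivative picks up a y' = dy/dx factor.

With everything moved to the left-hand side, differentiate term by term:
  d/dx[x^3] = 3x^2
  d/dx[-xy] = -x·y' - y
  d/dx[10y^3] = 30y^2·y'

Separating the contributions that come from x directly and those that come through y:
  without y':      3x^2 - y
  multiplying y':  -x + 30y^2

so (3x^2 - y) + (-x + 30y^2)·y' = 0, and therefore
  dy/dx = -(3x^2 - y)/(-x + 30y^2) = (3x^2 - y)/(x - 30y^2)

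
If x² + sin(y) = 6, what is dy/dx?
Apply d/dx to both sides, remembering that y depends on x. Each occurrence of y therefore brings in a y' = dy/dx via the chain rule.

With F(x, y) equal to the left-hand side minus the right, differentiate F term by term:
  d/dx[x^2] = 2x
  d/dx[sin(y)] = y'·cos(y)
  d/dx[-6] = 0
Adding these up, d/dx[F] = 0 becomes
  (2x) + (cos(y))·y' = 0,
so isolating y',
  dy/dx = -(2x)/(cos(y)) = -2x/cos(y)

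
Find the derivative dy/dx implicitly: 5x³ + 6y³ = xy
Differentiate the relation implicitly: treat y = y(x) and apply the chain rule, so every y-derivative picks up a y' = dy/dx factor.

With everything moved to the left-hand side, differentiate term by term:
  d/dx[5x^3] = 15x^2
  d/dx[-xy] = -x·y' - y
  d/dx[6y^3] = 18y^2·y'

Separating the contributions that come from x directly and those that come through y:
  without y':      15x^2 - y
  multiplying y':  -x + 18y^2

so (15x^2 - y) + (-x + 18y^2)·y' = 0, and therefore
  dy/dx = -(15x^2 - y)/(-x + 18y^2) = (15x^2 - y)/(x - 18y^2)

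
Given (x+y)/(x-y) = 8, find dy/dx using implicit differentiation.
Take d/dx of both sides. Since y is implicitly a function of x, the chain rule attaches a y' = dy/dx factor whenever we differentiate through y.

Set F(x, y) = (left side) − (right side), so the curve is F = 0. Differentiating each term of F:
  d/dx[(x + y)/(x - y)] = (y' + 1)/(x - y) + (x + y)(y' - 1)/(x - y)^2
  d/dx[-8] = 0

Collecting, the y'-free part is the partial derivative in x and the y' coefficient is the partial derivative in y:
  ∂F/∂x = 1/(x - y) - (x + y)/(x - y)^2
  ∂F/∂y = 1/(x - y) + (x + y)/(x - y)^2

so d/dx[F(x, y(x))] = ∂F/∂x + (∂F/∂y)·y' = 0. Rearranging,
  dy/dx = -(∂F/∂x)/(∂F/∂y) = -(1/(x - y) - (x + y)/(x - y)^2)/(1/(x - y) + (x + y)/(x - y)^2)
        = -(-2y/(x - y)^2)/(2x/(x - y)^2) = y/x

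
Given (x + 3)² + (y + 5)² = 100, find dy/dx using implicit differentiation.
Differentiate both sides with respect to x, treating y as y(x). By the chain rule, any term containing y contributes a factor of y' = dy/dx when we differentiate it.

Move every term to one side and write the relation as F(x, y) = 0. Term by term,
  d/dx[(x + 3)^2] = 2x + 6
  d/dx[(y + 5)^2] = 2·y'(y + 5)
  d/dx[-100] = 0

The pieces without y' make up ∂F/∂x and the coefficient of y' is ∂F/∂y:
  ∂F/∂x = 2x + 6,
  ∂F/∂y = 2y + 10.

Since d/dx[F] = ∂F/∂x + (∂F/∂y)·y' = 0, solve for y':
  (∂F/∂y)·y' = -∂F/∂x
  dy/dx = -(∂F/∂x)/(∂F/∂y) = -(2x + 6)/(2y + 10) = (-x - 3)/(y + 5)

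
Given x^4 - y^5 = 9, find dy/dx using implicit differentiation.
Differentiate the relation implicitly: treat y = y(x) and apply the chain rule, so every y-derivative picks up a y' = dy/dx factor.

With everything moved to the left-hand side, differentiate term by term:
  d/dx[x^4] = 4x^3
  d/dx[-y^5] = -5y^4·y'
  d/dx[-9] = 0

Separating the contributions that come from x directly and those that come through y:
  without y':      4x^3
  multiplying y':  -5y^4

so (4x^3) + (-5y^4)·y' = 0, and therefore
  dy/dx = -(4x^3)/(-5y^4) = 4x^3/(5y^4)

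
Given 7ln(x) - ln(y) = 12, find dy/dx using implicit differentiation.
Apply d/dx to both sides, remembering that y depends on x. Each occurrence of y therefore brings in a y' = dy/dx via the chain rule.

With F(x, y) equal to the left-hand side minus the right, differentiate F term by term:
  d/dx[7ln(x)] = 7/x
  d/dx[-ln(y)] = -y'/y
  d/dx[-12] = 0
Adding these up, d/dx[F] = 0 becomes
  (7/x) + (-1/y)·y' = 0,
so isolating y',
  dy/dx = -(7/x)/(-1/y) = 7y/x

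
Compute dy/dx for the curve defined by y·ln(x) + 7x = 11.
Apply d/dx to both sides, remembering that y depends on x. Each occurrence of y therefore brings in a y' = dy/dx via the chain rule.

With F(x, y) equal to the left-hand side minus the right, differentiate F term by term:
  d/dx[7x] = 7
  d/dx[y·ln(x)] = y'·ln(x) + y/x
  d/dx[-11] = 0
Adding these up, d/dx[F] = 0 becomes
  (7 + y/x) + (ln(x))·y' = 0,
so isolating y',
  dy/dx = -(7 + y/x)/(ln(x))
        = -((7x + y)/x)/(ln(x)) = (-7x - y)/(x·ln(x))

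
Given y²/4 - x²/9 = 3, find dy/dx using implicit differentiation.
Take d/dx of both sides. Since y is implicitly a function of x, the chain rule attaches a y' = dy/dx factor whenever we differentiate through y.

Set F(x, y) = (left side) − (right side), so the curve is F = 0. Differentiating each term of F:
  d/dx[-x^2/9] = -2x/9
  d/dx[y^2/4] = y·y'/2
  d/dx[-3] = 0

Collecting, the y'-free part is the partial derivative in x and the y' coefficient is the partial derivative in y:
  ∂F/∂x = -2x/9
  ∂F/∂y = y/2

so d/dx[F(x, y(x))] = ∂F/∂x + (∂F/∂y)·y' = 0. Rearranging,
  dy/dx = -(∂F/∂x)/(∂F/∂y) = -(-2x/9)/(y/2) = 4x/(9y)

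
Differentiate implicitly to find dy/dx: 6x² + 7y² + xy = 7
Take d/dx of both sides. Since y is implicitly a function of x, the chain rule attaches a y' = dy/dx factor whenever we differentiate through y.

Set F(x, y) = (left side) − (right side), so the curve is F = 0. Differentiating each term of F:
  d/dx[6x^2] = 12x
  d/dx[xy] = x·y' + y
  d/dx[7y^2] = 14y·y'
  d/dx[-7] = 0

Collecting, the y'-free part is the partial derivative in x and the y' coefficient is the partial derivative in y:
  ∂F/∂x = 12x + y
  ∂F/∂y = x + 14y

so d/dx[F(x, y(x))] = ∂F/∂x + (∂F/∂y)·y' = 0. Rearranging,
  dy/dx = -(∂F/∂x)/(∂F/∂y) = -(12x + y)/(x + 14y) = (-12x - y)/(x + 14y)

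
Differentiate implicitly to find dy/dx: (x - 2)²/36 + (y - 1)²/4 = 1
Differentiate the relation implicitly: treat y = y(x) and apply the chain rule, so every y-derivative picks up a y' = dy/dx factor.

With everything moved to the left-hand side, differentiate term by term:
  d/dx[(x - 2)^2/36] = x/18 - 1/9
  d/dx[(y - 1)^2/4] = y'(y - 1)/2
  d/dx[-1] = 0

Separating the contributions that come from x directly and those that come through y:
  without y':      x/18 - 1/9
  multiplying y':  y/2 - 1/2

so (x/18 - 1/9) + (y/2 - 1/2)·y' = 0, and therefore
  dy/dx = -(x/18 - 1/9)/(y/2 - 1/2)
        = -((x - 2)/18)/((y - 1)/2) = (2 - x)/(9(y - 1))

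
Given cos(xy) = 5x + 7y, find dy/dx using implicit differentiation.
Differentiate both sides with respect to x, treating y as y(x). By the chain rule, any term containing y contributes a factor of y' = dy/dx when we differentiate it.

Move every term to one side and write the relation as F(x, y) = 0. Term by term,
  d/dx[-5x] = -5
  d/dx[-7y] = -7·y'
  d/dx[cos(xy)] = -(x·y' + y)·sin(xy)

The pieces without y' make up ∂F/∂x and the coefficient of y' is ∂F/∂y:
  ∂F/∂x = -y·sin(xy) - 5,
  ∂F/∂y = -x·sin(xy) - 7.

Since d/dx[F] = ∂F/∂x + (∂F/∂y)·y' = 0, solve for y':
  (∂F/∂y)·y' = -∂F/∂x
  dy/dx = -(∂F/∂x)/(∂F/∂y) = -(-y·sin(xy) - 5)/(-x·sin(xy) - 7) = -(y·sin(xy) + 5)/(x·sin(xy) + 7)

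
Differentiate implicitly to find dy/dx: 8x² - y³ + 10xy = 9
Take d/dx of both sides. Since y is implicitly a function of x, the chain rule attaches a y' = dy/dx factor whenever we differentiate through y.

Set F(x, y) = (left side) − (right side), so the curve is F = 0. Differentiating each term of F:
  d/dx[8x^2] = 16x
  d/dx[10xy] = 10x·y' + 10y
  d/dx[-y^3] = -3y^2·y'
  d/dx[-9] = 0

Collecting, the y'-free part is the partial derivative in x and the y' coefficient is the partial derivative in y:
  ∂F/∂x = 16x + 10y
  ∂F/∂y = 10x - 3y^2

so d/dx[F(x, y(x))] = ∂F/∂x + (∂F/∂y)·y' = 0. Rearranging,
  dy/dx = -(∂F/∂x)/(∂F/∂y) = -(16x + 10y)/(10x - 3y^2) = 2(-8x - 5y)/(10x - 3y^2)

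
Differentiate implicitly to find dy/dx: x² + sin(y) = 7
Take d/dx of both sides. Since y is implicitly a function of x, the chain rule attaches a y' = dy/dx factor whenever we differentiate through y.

Set F(x, y) = (left side) − (right side), so the curve is F = 0. Differentiating each term of F:
  d/dx[x^2] = 2x
  d/dx[sin(y)] = y'·cos(y)
  d/dx[-7] = 0

Collecting, the y'-free part is the partial derivative in x and the y' coefficient is the partial derivative in y:
  ∂F/∂x = 2x
  ∂F/∂y = cos(y)

so d/dx[F(x, y(x))] = ∂F/∂x + (∂F/∂y)·y' = 0. Rearranging,
  dy/dx = -(∂F/∂x)/(∂F/∂y) = -(2x)/(cos(y)) = -2x/cos(y)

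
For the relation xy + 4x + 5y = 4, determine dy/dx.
Differentiate both sides with respect to x, treating y as y(x). By the chain rule, any term containing y contributes a factor of y' = dy/dx when we differentiate it.

Move every term to one side and write the relation as F(x, y) = 0. Term by term,
  d/dx[xy] = x·y' + y
  d/dx[4x] = 4
  d/dx[5y] = 5·y'
  d/dx[-4] = 0

The pieces without y' make up ∂F/∂x and the coefficient of y' is ∂F/∂y:
  ∂F/∂x = y + 4,
  ∂F/∂y = x + 5.

Since d/dx[F] = ∂F/∂x + (∂F/∂y)·y' = 0, solve for y':
  (∂F/∂y)·y' = -∂F/∂x
  dy/dx = -(∂F/∂x)/(∂F/∂y) = -(y + 4)/(x + 5) = (-y - 4)/(x + 5)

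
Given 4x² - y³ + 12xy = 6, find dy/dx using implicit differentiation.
Differentiate the relation implicitly: treat y = y(x) and apply the chain rule, so every y-derivative picks up a y' = dy/dx factor.

With everything moved to the left-hand side, differentiate term by term:
  d/dx[4x^2] = 8x
  d/dx[12xy] = 12x·y' + 12y
  d/dx[-y^3] = -3y^2·y'
  d/dx[-6] = 0

Separating the contributions that come from x directly and those that come through y:
  without y':      8x + 12y
  multiplying y':  12x - 3y^2

so (8x + 12y) + (12x - 3y^2)·y' = 0, and therefore
  dy/dx = -(8x + 12y)/(12x - 3y^2) = 4(-2x - 3y)/(3(4x - y^2))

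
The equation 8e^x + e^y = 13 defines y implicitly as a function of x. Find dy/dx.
Differentiate the relation implicitly: treat y = y(x) and apply the chain rule, so every y-derivative picks up a y' = dy/dx factor.

With everything moved to the left-hand side, differentiate term by term:
  d/dx[8e^(x)] = 8e^(x)
  d/dx[e^(y)] = y'·e^(y)
  d/dx[-13] = 0

Separating the contributions that come from x directly and those that come through y:
  without y':      8e^(x)
  multiplying y':  e^(y)

so (8e^(x)) + (e^(y))·y' = 0, and therefore
  dy/dx = -(8e^(x))/(e^(y)) = -8e^(x - y)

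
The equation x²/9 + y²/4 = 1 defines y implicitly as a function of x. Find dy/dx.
Differentiate both sides with respect to x, treating y as y(x). By the chain rule, any term containing y contributes a factor of y' = dy/dx when we differentiate it.

Move every term to one side and write the relation as F(x, y) = 0. Term by term,
  d/dx[x^2/9] = 2x/9
  d/dx[y^2/4] = y·y'/2
  d/dx[-1] = 0

The pieces without y' make up ∂F/∂x and the coefficient of y' is ∂F/∂y:
  ∂F/∂x = 2x/9,
  ∂F/∂y = y/2.

Since d/dx[F] = ∂F/∂x + (∂F/∂y)·y' = 0, solve for y':
  (∂F/∂y)·y' = -∂F/∂x
  dy/dx = -(∂F/∂x)/(∂F/∂y) = -(2x/9)/(y/2) = -4x/(9y)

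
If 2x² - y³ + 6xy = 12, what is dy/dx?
Differentiate both sides with respect to x, treating y as y(x). By the chain rule, any term containing y contributes a factor of y' = dy/dx when we differentiate it.

Move every term to one side and write the relation as F(x, y) = 0. Term by term,
  d/dx[2x^2] = 4x
  d/dx[6xy] = 6x·y' + 6y
  d/dx[-y^3] = -3y^2·y'
  d/dx[-12] = 0

The pieces without y' make up ∂F/∂x and the coefficient of y' is ∂F/∂y:
  ∂F/∂x = 4x + 6y,
  ∂F/∂y = 6x - 3y^2.

Since d/dx[F] = ∂F/∂x + (∂F/∂y)·y' = 0, solve for y':
  (∂F/∂y)·y' = -∂F/∂x
  dy/dx = -(∂F/∂x)/(∂F/∂y) = -(4x + 6y)/(6x - 3y^2) = 2(-2x - 3y)/(3(2x - y^2))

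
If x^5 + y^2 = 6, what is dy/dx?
Apply d/dx to both sides, remembering that y depends on x. Each occurrence of y therefore brings in a y' = dy/dx via the chain rule.

With F(x, y) equal to the left-hand side minus the right, differentiate F term by term:
  d/dx[x^5] = 5x^4
  d/dx[y^2] = 2y·y'
  d/dx[-6] = 0
Adding these up, d/dx[F] = 0 becomes
  (5x^4) + (2y)·y' = 0,
so isolating y',
  dy/dx = -(5x^4)/(2y) = -5x^4/(2y)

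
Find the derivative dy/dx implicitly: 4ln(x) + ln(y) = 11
Take d/dx of both sides. Since y is implicitly a function of x, the chain rule attaches a y' = dy/dx factor whenever we differentiate through y.

Set F(x, y) = (left side) − (right side), so the curve is F = 0. Differentiating each term of F:
  d/dx[4ln(x)] = 4/x
  d/dx[ln(y)] = y'/y
  d/dx[-11] = 0

Collecting, the y'-free part is the partial derivative in x and the y' coefficient is the partial derivative in y:
  ∂F/∂x = 4/x
  ∂F/∂y = 1/y

so d/dx[F(x, y(x))] = ∂F/∂x + (∂F/∂y)·y' = 0. Rearranging,
  dy/dx = -(∂F/∂x)/(∂F/∂y) = -(4/x)/(1/y) = -4y/x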